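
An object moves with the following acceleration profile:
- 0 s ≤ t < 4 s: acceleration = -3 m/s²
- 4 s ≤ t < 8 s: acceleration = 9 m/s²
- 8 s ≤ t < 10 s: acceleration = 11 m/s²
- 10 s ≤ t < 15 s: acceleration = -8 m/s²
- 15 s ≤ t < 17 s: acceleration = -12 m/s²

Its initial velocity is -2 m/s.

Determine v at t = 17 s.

-20 m/s

Δv equals the area under the a-t graph; then v = v₀ + Δv.
0–4 s: -3 × 4 = -12 m/s
4–8 s: 9 × 4 = 36 m/s
8–10 s: 11 × 2 = 22 m/s
10–15 s: -8 × 5 = -40 m/s
15–17 s: -12 × 2 = -24 m/s
Δv = -18 m/s, so v(17) = -2 + (-18) = -20 m/s.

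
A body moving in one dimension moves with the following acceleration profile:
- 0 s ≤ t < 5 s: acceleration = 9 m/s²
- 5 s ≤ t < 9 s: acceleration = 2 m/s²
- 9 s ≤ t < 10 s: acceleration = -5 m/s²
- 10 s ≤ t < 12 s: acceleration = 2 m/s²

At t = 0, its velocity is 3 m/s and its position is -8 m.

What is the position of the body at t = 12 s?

On each constant-a segment, Δv = aΔt and Δx = v₀Δt + ½aΔt²; chain segment to segment.
0–5 s: v starts 3 m/s; Δx = 3·5 + ½·9·5² = 127.5 m; v ends 48 m/s.
5–9 s: v starts 48 m/s; Δx = 48·4 + ½·2·4² = 208 m; v ends 56 m/s.
9–10 s: v starts 56 m/s; Δx = 56·1 + ½·-5·1² = 53.5 m; v ends 51 m/s.
10–12 s: v starts 51 m/s; Δx = 51·2 + ½·2·2² = 106 m; v ends 55 m/s.
x(12) = -8 + Σ Δx = 487 m.

487 m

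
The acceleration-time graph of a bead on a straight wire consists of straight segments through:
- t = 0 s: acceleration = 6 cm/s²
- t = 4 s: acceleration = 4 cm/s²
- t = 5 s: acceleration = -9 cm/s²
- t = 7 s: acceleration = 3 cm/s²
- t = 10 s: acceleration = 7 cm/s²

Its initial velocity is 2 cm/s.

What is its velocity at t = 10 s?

28.5 cm/s

Δv equals the area under the a-t graph; then v = v₀ + Δv.
0–4 s: ½(6 + 4)(4) = 20 cm/s
4–5 s: ½(4 + -9)(1) = -2.5 cm/s
5–7 s: ½(-9 + 3)(2) = -6 cm/s
7–10 s: ½(3 + 7)(3) = 15 cm/s
Δv = 26.5 cm/s, so v(10) = 2 + (26.5) = 28.5 cm/s.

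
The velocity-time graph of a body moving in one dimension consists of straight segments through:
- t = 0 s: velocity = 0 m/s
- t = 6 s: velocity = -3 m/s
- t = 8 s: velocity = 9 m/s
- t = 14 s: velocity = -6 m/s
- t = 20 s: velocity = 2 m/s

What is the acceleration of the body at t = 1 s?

Acceleration is the slope of the v-t graph on 0–6 s: (-3 − 0)/(6 − 0) = -0.5 m/s².

-0.5 m/s²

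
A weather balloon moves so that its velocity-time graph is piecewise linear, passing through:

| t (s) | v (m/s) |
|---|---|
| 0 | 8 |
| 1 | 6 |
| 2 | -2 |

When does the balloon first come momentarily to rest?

v changes sign on 1–2 s (from 6 to -2); the graph is linear there, so v = 0 at t = 1 + (-6)·(2 − 1)/(-2 − 6) = 1.75 s.

t = 1.75 s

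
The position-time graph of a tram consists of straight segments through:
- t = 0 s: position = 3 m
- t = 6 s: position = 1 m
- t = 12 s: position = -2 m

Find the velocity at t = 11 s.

Velocity is the slope of the x-t graph on 6–12 s: (-2 − 1)/(12 − 6) = -0.5 m/s.

-0.5 m/s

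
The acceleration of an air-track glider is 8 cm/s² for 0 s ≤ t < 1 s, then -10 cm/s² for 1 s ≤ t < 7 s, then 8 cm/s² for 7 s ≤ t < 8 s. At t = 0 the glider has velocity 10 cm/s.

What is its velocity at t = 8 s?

-34 cm/s

Δv equals the area under the a-t graph; then v = v₀ + Δv.
0–1 s: 8 × 1 = 8 cm/s
1–7 s: -10 × 6 = -60 cm/s
7–8 s: 8 × 1 = 8 cm/s
Δv = -44 cm/s, so v(8) = 10 + (-44) = -34 cm/s.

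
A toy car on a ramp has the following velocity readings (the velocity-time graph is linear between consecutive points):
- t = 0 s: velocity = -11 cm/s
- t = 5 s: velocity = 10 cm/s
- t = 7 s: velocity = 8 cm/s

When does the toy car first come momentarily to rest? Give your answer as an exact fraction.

v changes sign on 0–5 s (from -11 to 10); the graph is linear there, so v = 0 at t = 0 + (11)·(5 − 0)/(10 − -11) = 55/21 s.

t = 55/21 s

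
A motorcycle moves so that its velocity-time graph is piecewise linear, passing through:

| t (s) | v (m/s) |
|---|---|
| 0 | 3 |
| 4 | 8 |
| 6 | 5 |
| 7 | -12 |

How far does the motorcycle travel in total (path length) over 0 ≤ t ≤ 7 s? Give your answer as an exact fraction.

Total distance travelled is ∫|v| dt — sum the magnitudes of each area piece.
0–4 s: |½(3 + 8)(4)| = 22 m
4–6 s: |½(8 + 5)(2)| = 13 m
6–7 s: v = 0 at t = 107/17 s; triangle areas 25/34 + 72/17 = 169/34 m
Total distance = 1359/34 m

1359/34 m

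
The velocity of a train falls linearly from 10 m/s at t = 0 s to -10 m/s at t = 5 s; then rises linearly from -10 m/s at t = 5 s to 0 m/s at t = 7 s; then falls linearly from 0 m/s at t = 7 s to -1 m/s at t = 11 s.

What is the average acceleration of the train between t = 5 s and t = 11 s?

1.5 m/s²

Average acceleration = Δv/Δt = (-1 − -10)/(11 − 5) = 1.5 m/s².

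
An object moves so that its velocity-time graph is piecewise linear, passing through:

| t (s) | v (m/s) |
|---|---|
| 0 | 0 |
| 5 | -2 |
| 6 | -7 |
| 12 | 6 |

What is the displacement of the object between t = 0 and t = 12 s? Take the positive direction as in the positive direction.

Displacement is the signed area under the v-t curve.
0–5 s: ½(0 + -2)(5) = -5 m
5–6 s: ½(-2 + -7)(1) = -4.5 m
6–12 s: ½(-7 + 6)(6) = -3 m
Net displacement = -12.5 m

-12.5 m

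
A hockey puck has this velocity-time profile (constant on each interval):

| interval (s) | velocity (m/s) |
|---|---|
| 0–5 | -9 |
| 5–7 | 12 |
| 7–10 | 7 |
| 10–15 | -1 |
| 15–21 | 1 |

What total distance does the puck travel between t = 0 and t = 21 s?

Distance (not displacement) is the total path length: add the absolute areas under v-t.
0–5 s: |-9| × 5 = 45 m
5–7 s: |12| × 2 = 24 m
7–10 s: |7| × 3 = 21 m
10–15 s: |-1| × 5 = 5 m
15–21 s: |1| × 6 = 6 m
Total distance = 101 m

101 m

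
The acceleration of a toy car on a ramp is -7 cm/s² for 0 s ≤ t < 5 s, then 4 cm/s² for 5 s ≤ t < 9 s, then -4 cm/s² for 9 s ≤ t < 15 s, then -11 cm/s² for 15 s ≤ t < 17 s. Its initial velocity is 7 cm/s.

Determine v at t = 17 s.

-58 cm/s

Δv equals the area under the a-t graph; then v = v₀ + Δv.
0–5 s: -7 × 5 = -35 cm/s
5–9 s: 4 × 4 = 16 cm/s
9–15 s: -4 × 6 = -24 cm/s
15–17 s: -11 × 2 = -22 cm/s
Δv = -65 cm/s, so v(17) = 7 + (-65) = -58 cm/s.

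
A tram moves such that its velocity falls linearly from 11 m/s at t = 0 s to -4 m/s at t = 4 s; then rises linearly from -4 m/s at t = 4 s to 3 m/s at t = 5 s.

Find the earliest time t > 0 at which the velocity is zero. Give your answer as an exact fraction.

v changes sign on 0–4 s (from 11 to -4); the graph is linear there, so v = 0 at t = 0 + (-11)·(4 − 0)/(-4 − 11) = 44/15 s.

t = 44/15 s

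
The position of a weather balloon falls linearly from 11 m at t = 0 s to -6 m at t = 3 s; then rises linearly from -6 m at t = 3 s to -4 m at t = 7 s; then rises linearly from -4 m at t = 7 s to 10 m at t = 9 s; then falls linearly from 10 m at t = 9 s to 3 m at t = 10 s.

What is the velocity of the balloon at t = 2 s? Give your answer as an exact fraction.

-17/3 m/s

Velocity is the slope of the x-t graph on 0–3 s: (-6 − 11)/(3 − 0) = -17/3 m/s.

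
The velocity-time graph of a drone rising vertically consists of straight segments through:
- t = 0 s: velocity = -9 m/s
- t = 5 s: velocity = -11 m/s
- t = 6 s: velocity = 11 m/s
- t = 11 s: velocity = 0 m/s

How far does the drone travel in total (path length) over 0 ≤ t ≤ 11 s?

Total distance travelled is ∫|v| dt — sum the magnitudes of each area piece.
0–5 s: |½(-9 + -11)(5)| = 50 m
5–6 s: v = 0 at t = 5.5 s; triangle areas 2.75 + 2.75 = 5.5 m
6–11 s: |½(11 + 0)(5)| = 27.5 m
Total distance = 83 m

83 m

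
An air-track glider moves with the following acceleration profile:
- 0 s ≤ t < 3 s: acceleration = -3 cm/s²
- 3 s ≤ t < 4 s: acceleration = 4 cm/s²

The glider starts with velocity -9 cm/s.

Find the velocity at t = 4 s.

Δv equals the area under the a-t graph; then v = v₀ + Δv.
0–3 s: -3 × 3 = -9 cm/s
3–4 s: 4 × 1 = 4 cm/s
Δv = -5 cm/s, so v(4) = -9 + (-5) = -14 cm/s.

-14 cm/s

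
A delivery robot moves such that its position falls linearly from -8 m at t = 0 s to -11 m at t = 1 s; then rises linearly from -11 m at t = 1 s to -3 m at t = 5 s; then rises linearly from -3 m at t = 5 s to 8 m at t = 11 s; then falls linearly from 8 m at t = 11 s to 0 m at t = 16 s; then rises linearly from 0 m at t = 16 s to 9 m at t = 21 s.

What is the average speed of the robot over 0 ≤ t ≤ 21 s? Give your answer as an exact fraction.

Average speed = (total path length)/(elapsed time); on a piecewise-linear x-t graph the path length is Σ|Δx|.
0–1 s: |Δx| = |-11 − -8| = 3 m
1–5 s: |Δx| = |-3 − -11| = 8 m
5–11 s: |Δx| = |8 − -3| = 11 m
11–16 s: |Δx| = |0 − 8| = 8 m
16–21 s: |Δx| = |9 − 0| = 9 m
Total path = 39 m; average speed = 39/21 = 13/7 m/s.

13/7 m/s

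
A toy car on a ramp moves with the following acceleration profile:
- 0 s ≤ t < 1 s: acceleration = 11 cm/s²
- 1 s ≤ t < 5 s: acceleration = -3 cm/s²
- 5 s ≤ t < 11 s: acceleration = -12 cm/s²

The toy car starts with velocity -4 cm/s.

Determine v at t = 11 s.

Δv equals the area under the a-t graph; then v = v₀ + Δv.
0–1 s: 11 × 1 = 11 cm/s
1–5 s: -3 × 4 = -12 cm/s
5–11 s: -12 × 6 = -72 cm/s
Δv = -73 cm/s, so v(11) = -4 + (-73) = -77 cm/s.

-77 cm/s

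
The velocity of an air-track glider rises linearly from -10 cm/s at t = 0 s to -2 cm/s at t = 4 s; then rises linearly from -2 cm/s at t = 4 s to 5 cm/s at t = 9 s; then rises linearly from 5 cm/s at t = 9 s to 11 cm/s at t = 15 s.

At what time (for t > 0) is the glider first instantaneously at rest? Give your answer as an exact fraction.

t = 38/7 s

v changes sign on 4–9 s (from -2 to 5); the graph is linear there, so v = 0 at t = 4 + (2)·(9 − 4)/(5 − -2) = 38/7 s.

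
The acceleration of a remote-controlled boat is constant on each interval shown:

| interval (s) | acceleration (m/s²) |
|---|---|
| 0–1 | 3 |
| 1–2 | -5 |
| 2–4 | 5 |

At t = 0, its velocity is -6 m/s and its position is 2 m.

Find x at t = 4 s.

On each constant-a segment, Δv = aΔt and Δx = v₀Δt + ½aΔt²; chain segment to segment.
0–1 s: v starts -6 m/s; Δx = -6·1 + ½·3·1² = -4.5 m; v ends -3 m/s.
1–2 s: v starts -3 m/s; Δx = -3·1 + ½·-5·1² = -5.5 m; v ends -8 m/s.
2–4 s: v starts -8 m/s; Δx = -8·2 + ½·5·2² = -6 m; v ends 2 m/s.
x(4) = 2 + Σ Δx = -14 m.

-14 m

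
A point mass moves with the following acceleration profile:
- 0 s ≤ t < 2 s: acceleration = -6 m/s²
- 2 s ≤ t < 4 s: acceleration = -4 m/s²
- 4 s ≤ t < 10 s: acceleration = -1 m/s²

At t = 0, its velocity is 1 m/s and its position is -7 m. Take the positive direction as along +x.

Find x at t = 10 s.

On each constant-a segment, Δv = aΔt and Δx = v₀Δt + ½aΔt²; chain segment to segment.
0–2 s: v starts 1 m/s; Δx = 1·2 + ½·-6·2² = -10 m; v ends -11 m/s.
2–4 s: v starts -11 m/s; Δx = -11·2 + ½·-4·2² = -30 m; v ends -19 m/s.
4–10 s: v starts -19 m/s; Δx = -19·6 + ½·-1·6² = -132 m; v ends -25 m/s.
x(10) = -7 + Σ Δx = -179 m.

-179 m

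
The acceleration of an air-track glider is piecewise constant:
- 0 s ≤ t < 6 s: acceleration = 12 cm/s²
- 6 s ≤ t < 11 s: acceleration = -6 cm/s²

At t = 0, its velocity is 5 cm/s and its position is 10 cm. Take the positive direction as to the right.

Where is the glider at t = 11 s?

566 cm

On each constant-a segment, Δv = aΔt and Δx = v₀Δt + ½aΔt²; chain segment to segment.
0–6 s: v starts 5 cm/s; Δx = 5·6 + ½·12·6² = 246 cm; v ends 77 cm/s.
6–11 s: v starts 77 cm/s; Δx = 77·5 + ½·-6·5² = 310 cm; v ends 47 cm/s.
x(11) = 10 + Σ Δx = 566 cm.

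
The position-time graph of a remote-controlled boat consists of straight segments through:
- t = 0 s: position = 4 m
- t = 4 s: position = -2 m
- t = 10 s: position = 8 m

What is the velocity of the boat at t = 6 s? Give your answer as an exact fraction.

5/3 m/s

Velocity is the slope of the x-t graph on 4–10 s: (8 − -2)/(10 − 4) = 5/3 m/s.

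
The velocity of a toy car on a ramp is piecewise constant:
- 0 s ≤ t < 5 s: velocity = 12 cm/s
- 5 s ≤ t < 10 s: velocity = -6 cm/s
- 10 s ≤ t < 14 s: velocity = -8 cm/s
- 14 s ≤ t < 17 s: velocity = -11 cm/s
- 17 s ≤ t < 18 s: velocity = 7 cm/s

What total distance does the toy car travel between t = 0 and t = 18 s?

Distance (not displacement) is the total path length: add the absolute areas under v-t.
0–5 s: |12| × 5 = 60 cm
5–10 s: |-6| × 5 = 30 cm
10–14 s: |-8| × 4 = 32 cm
14–17 s: |-11| × 3 = 33 cm
17–18 s: |7| × 1 = 7 cm
Total distance = 162 cm

162 cm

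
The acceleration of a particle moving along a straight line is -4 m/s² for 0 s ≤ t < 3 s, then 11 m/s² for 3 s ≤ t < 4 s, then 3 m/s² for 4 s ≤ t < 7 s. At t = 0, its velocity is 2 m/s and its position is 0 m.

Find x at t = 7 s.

On each constant-a segment, Δv = aΔt and Δx = v₀Δt + ½aΔt²; chain segment to segment.
0–3 s: v starts 2 m/s; Δx = 2·3 + ½·-4·3² = -12 m; v ends -10 m/s.
3–4 s: v starts -10 m/s; Δx = -10·1 + ½·11·1² = -4.5 m; v ends 1 m/s.
4–7 s: v starts 1 m/s; Δx = 1·3 + ½·3·3² = 16.5 m; v ends 10 m/s.
x(7) = 0 + Σ Δx = 0 m.

0 m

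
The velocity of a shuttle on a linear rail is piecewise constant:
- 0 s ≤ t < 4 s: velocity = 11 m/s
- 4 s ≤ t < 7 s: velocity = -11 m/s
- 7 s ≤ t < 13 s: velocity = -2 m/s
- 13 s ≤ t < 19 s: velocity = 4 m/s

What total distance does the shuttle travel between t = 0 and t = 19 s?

113 m

Total distance travelled is ∫|v| dt — sum the magnitudes of each area piece.
0–4 s: |11| × 4 = 44 m
4–7 s: |-11| × 3 = 33 m
7–13 s: |-2| × 6 = 12 m
13–19 s: |4| × 6 = 24 m
Total distance = 113 m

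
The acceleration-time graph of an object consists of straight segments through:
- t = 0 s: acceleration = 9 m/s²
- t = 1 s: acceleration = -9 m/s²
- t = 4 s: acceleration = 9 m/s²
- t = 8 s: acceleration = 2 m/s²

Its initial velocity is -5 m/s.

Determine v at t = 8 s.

17 m/s

Δv equals the area under the a-t graph; then v = v₀ + Δv.
0–1 s: ½(9 + -9)(1) = 0 m/s
1–4 s: ½(-9 + 9)(3) = 0 m/s
4–8 s: ½(9 + 2)(4) = 22 m/s
Δv = 22 m/s, so v(8) = -5 + (22) = 17 m/s.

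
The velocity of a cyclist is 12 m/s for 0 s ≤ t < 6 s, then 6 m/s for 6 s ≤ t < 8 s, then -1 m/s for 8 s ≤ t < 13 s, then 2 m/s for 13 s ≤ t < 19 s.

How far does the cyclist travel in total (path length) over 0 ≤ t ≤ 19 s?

Distance (not displacement) is the total path length: add the absolute areas under v-t.
0–6 s: |12| × 6 = 72 m
6–8 s: |6| × 2 = 12 m
8–13 s: |-1| × 5 = 5 m
13–19 s: |2| × 6 = 12 m
Total distance = 101 m

101 m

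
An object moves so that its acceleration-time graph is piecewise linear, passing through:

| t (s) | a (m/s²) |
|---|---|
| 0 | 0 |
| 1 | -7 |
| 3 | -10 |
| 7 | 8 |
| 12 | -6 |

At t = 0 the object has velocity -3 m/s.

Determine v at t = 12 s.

Δv equals the area under the a-t graph; then v = v₀ + Δv.
0–1 s: ½(0 + -7)(1) = -3.5 m/s
1–3 s: ½(-7 + -10)(2) = -17 m/s
3–7 s: ½(-10 + 8)(4) = -4 m/s
7–12 s: ½(8 + -6)(5) = 5 m/s
Δv = -19.5 m/s, so v(12) = -3 + (-19.5) = -22.5 m/s.

-22.5 m/s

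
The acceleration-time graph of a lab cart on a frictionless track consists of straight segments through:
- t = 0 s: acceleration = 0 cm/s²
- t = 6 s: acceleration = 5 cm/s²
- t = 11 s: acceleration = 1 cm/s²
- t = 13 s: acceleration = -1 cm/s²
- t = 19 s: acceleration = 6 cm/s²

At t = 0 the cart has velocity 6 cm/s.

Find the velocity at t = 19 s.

51 cm/s

Δv equals the area under the a-t graph; then v = v₀ + Δv.
0–6 s: ½(0 + 5)(6) = 15 cm/s
6–11 s: ½(5 + 1)(5) = 15 cm/s
11–13 s: ½(1 + -1)(2) = 0 cm/s
13–19 s: ½(-1 + 6)(6) = 15 cm/s
Δv = 45 cm/s, so v(19) = 6 + (45) = 51 cm/s.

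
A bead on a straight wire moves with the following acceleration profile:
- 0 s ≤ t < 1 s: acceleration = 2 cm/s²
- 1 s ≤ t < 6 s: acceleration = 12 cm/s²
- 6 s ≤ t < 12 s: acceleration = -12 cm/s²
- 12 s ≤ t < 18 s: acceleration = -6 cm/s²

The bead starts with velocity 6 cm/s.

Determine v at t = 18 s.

Δv equals the area under the a-t graph; then v = v₀ + Δv.
0–1 s: 2 × 1 = 2 cm/s
1–6 s: 12 × 5 = 60 cm/s
6–12 s: -12 × 6 = -72 cm/s
12–18 s: -6 × 6 = -36 cm/s
Δv = -46 cm/s, so v(18) = 6 + (-46) = -40 cm/s.

-40 cm/s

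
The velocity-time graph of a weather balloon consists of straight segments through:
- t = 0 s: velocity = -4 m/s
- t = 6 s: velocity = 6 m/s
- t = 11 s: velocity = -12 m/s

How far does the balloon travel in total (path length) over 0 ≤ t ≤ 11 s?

40.6 m

Distance (not displacement) is the total path length: add the absolute areas under v-t.
0–6 s: v = 0 at t = 2.4 s; triangle areas 4.8 + 10.8 = 15.6 m
6–11 s: v = 0 at t = 23/3 s; triangle areas 5 + 20 = 25 m
Total distance = 40.6 m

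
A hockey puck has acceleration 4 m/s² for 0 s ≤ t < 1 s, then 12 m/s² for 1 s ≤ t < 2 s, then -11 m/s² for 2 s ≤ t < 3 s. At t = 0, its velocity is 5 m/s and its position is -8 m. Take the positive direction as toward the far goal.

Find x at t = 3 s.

On each constant-a segment, Δv = aΔt and Δx = v₀Δt + ½aΔt²; chain segment to segment.
0–1 s: v starts 5 m/s; Δx = 5·1 + ½·4·1² = 7 m; v ends 9 m/s.
1–2 s: v starts 9 m/s; Δx = 9·1 + ½·12·1² = 15 m; v ends 21 m/s.
2–3 s: v starts 21 m/s; Δx = 21·1 + ½·-11·1² = 15.5 m; v ends 10 m/s.
x(3) = -8 + Σ Δx = 29.5 m.

29.5 m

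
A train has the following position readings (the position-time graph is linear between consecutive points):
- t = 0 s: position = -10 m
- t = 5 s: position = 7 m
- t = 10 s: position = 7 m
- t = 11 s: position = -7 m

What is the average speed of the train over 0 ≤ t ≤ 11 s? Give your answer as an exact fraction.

31/11 m/s

Average speed = (total path length)/(elapsed time); on a piecewise-linear x-t graph the path length is Σ|Δx|.
0–5 s: |Δx| = |7 − -10| = 17 m
5–10 s: |Δx| = |7 − 7| = 0 m
10–11 s: |Δx| = |-7 − 7| = 14 m
Total path = 31 m; average speed = 31/11 = 31/11 m/s.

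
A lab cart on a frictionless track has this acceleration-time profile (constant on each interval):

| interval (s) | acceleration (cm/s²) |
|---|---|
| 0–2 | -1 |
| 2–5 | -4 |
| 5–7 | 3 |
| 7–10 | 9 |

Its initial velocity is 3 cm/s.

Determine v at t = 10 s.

22 cm/s

Δv equals the area under the a-t graph; then v = v₀ + Δv.
0–2 s: -1 × 2 = -2 cm/s
2–5 s: -4 × 3 = -12 cm/s
5–7 s: 3 × 2 = 6 cm/s
7–10 s: 9 × 3 = 27 cm/s
Δv = 19 cm/s, so v(10) = 3 + (19) = 22 cm/s.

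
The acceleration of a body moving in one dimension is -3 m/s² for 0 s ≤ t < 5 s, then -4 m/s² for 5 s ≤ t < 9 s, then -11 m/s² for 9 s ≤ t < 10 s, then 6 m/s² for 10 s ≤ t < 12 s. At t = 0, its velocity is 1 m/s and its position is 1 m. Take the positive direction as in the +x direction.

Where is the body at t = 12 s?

On each constant-a segment, Δv = aΔt and Δx = v₀Δt + ½aΔt²; chain segment to segment.
0–5 s: v starts 1 m/s; Δx = 1·5 + ½·-3·5² = -32.5 m; v ends -14 m/s.
5–9 s: v starts -14 m/s; Δx = -14·4 + ½·-4·4² = -88 m; v ends -30 m/s.
9–10 s: v starts -30 m/s; Δx = -30·1 + ½·-11·1² = -35.5 m; v ends -41 m/s.
10–12 s: v starts -41 m/s; Δx = -41·2 + ½·6·2² = -70 m; v ends -29 m/s.
x(12) = 1 + Σ Δx = -225 m.

-225 m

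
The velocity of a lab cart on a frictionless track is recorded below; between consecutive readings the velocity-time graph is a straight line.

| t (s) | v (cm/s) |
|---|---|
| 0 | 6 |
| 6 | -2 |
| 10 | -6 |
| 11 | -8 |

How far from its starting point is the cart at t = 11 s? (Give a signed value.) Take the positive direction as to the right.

Displacement is the signed area under the v-t curve.
0–6 s: ½(6 + -2)(6) = 12 cm
6–10 s: ½(-2 + -6)(4) = -16 cm
10–11 s: ½(-6 + -8)(1) = -7 cm
Net displacement = -11 cm

-11 cm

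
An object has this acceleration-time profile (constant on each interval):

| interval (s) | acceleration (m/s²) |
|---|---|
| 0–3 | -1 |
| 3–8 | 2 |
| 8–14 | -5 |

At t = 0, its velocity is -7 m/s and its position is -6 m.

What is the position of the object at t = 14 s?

On each constant-a segment, Δv = aΔt and Δx = v₀Δt + ½aΔt²; chain segment to segment.
0–3 s: v starts -7 m/s; Δx = -7·3 + ½·-1·3² = -25.5 m; v ends -10 m/s.
3–8 s: v starts -10 m/s; Δx = -10·5 + ½·2·5² = -25 m; v ends 0 m/s.
8–14 s: v starts 0 m/s; Δx = 0·6 + ½·-5·6² = -90 m; v ends -30 m/s.
x(14) = -6 + Σ Δx = -146.5 m.

-146.5 m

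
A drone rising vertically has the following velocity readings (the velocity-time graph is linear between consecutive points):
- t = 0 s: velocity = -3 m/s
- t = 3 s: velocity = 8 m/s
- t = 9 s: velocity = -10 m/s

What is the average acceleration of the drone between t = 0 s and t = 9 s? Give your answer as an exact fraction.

-7/9 m/s²

Average acceleration = Δv/Δt = (-10 − -3)/(9 − 0) = -7/9 m/s².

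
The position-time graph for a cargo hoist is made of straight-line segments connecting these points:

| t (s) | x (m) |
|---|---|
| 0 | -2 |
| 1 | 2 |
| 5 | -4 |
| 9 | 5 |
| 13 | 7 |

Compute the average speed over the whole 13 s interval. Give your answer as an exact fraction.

21/13 m/s

Average speed = (total path length)/(elapsed time); on a piecewise-linear x-t graph the path length is Σ|Δx|.
0–1 s: |Δx| = |2 − -2| = 4 m
1–5 s: |Δx| = |-4 − 2| = 6 m
5–9 s: |Δx| = |5 − -4| = 9 m
9–13 s: |Δx| = |7 − 5| = 2 m
Total path = 21 m; average speed = 21/13 = 21/13 m/s.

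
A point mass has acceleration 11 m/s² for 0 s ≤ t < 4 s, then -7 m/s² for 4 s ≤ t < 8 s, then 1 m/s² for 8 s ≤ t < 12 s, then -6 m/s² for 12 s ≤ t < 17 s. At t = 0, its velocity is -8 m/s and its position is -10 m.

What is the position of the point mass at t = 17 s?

159 m

On each constant-a segment, Δv = aΔt and Δx = v₀Δt + ½aΔt²; chain segment to segment.
0–4 s: v starts -8 m/s; Δx = -8·4 + ½·11·4² = 56 m; v ends 36 m/s.
4–8 s: v starts 36 m/s; Δx = 36·4 + ½·-7·4² = 88 m; v ends 8 m/s.
8–12 s: v starts 8 m/s; Δx = 8·4 + ½·1·4² = 40 m; v ends 12 m/s.
12–17 s: v starts 12 m/s; Δx = 12·5 + ½·-6·5² = -15 m; v ends -18 m/s.
x(17) = -10 + Σ Δx = 159 m.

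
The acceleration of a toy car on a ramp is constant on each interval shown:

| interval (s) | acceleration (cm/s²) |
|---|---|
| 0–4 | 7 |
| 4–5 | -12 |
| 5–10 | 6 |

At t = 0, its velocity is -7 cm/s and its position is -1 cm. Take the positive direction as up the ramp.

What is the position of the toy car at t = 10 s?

162 cm

On each constant-a segment, Δv = aΔt and Δx = v₀Δt + ½aΔt²; chain segment to segment.
0–4 s: v starts -7 cm/s; Δx = -7·4 + ½·7·4² = 28 cm; v ends 21 cm/s.
4–5 s: v starts 21 cm/s; Δx = 21·1 + ½·-12·1² = 15 cm; v ends 9 cm/s.
5–10 s: v starts 9 cm/s; Δx = 9·5 + ½·6·5² = 120 cm; v ends 39 cm/s.
x(10) = -1 + Σ Δx = 162 cm.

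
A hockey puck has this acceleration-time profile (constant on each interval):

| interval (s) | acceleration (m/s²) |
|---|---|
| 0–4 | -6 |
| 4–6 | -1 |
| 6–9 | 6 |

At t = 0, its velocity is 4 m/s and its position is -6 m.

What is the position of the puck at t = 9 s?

On each constant-a segment, Δv = aΔt and Δx = v₀Δt + ½aΔt²; chain segment to segment.
0–4 s: v starts 4 m/s; Δx = 4·4 + ½·-6·4² = -32 m; v ends -20 m/s.
4–6 s: v starts -20 m/s; Δx = -20·2 + ½·-1·2² = -42 m; v ends -22 m/s.
6–9 s: v starts -22 m/s; Δx = -22·3 + ½·6·3² = -39 m; v ends -4 m/s.
x(9) = -6 + Σ Δx = -119 m.

-119 m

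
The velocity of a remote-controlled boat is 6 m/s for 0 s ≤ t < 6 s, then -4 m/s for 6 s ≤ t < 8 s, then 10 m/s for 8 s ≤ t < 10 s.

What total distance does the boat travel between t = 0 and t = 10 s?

Distance (not displacement) is the total path length: add the absolute areas under v-t.
0–6 s: |6| × 6 = 36 m
6–8 s: |-4| × 2 = 8 m
8–10 s: |10| × 2 = 20 m
Total distance = 64 m

64 m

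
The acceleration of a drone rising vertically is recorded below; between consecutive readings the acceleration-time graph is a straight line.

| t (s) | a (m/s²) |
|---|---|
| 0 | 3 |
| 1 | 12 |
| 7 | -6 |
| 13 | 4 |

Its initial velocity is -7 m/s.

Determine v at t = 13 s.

12.5 m/s

Δv equals the area under the a-t graph; then v = v₀ + Δv.
0–1 s: ½(3 + 12)(1) = 7.5 m/s
1–7 s: ½(12 + -6)(6) = 18 m/s
7–13 s: ½(-6 + 4)(6) = -6 m/s
Δv = 19.5 m/s, so v(13) = -7 + (19.5) = 12.5 m/s.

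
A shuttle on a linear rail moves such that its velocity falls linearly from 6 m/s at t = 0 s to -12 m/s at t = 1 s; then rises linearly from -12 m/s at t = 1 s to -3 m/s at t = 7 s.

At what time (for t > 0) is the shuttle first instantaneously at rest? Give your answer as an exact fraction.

t = 1/3 s

v changes sign on 0–1 s (from 6 to -12); the graph is linear there, so v = 0 at t = 0 + (-6)·(1 − 0)/(-12 − 6) = 1/3 s.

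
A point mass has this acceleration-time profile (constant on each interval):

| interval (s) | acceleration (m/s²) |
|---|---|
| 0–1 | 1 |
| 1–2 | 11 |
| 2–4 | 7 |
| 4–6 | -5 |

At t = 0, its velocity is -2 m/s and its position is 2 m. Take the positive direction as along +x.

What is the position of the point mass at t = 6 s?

On each constant-a segment, Δv = aΔt and Δx = v₀Δt + ½aΔt²; chain segment to segment.
0–1 s: v starts -2 m/s; Δx = -2·1 + ½·1·1² = -1.5 m; v ends -1 m/s.
1–2 s: v starts -1 m/s; Δx = -1·1 + ½·11·1² = 4.5 m; v ends 10 m/s.
2–4 s: v starts 10 m/s; Δx = 10·2 + ½·7·2² = 34 m; v ends 24 m/s.
4–6 s: v starts 24 m/s; Δx = 24·2 + ½·-5·2² = 38 m; v ends 14 m/s.
x(6) = 2 + Σ Δx = 77 m.

77 m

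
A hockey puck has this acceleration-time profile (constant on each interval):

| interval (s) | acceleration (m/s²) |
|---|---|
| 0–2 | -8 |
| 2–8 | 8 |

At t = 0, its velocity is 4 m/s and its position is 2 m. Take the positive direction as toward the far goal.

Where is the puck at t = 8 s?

66 m

On each constant-a segment, Δv = aΔt and Δx = v₀Δt + ½aΔt²; chain segment to segment.
0–2 s: v starts 4 m/s; Δx = 4·2 + ½·-8·2² = -8 m; v ends -12 m/s.
2–8 s: v starts -12 m/s; Δx = -12·6 + ½·8·6² = 72 m; v ends 36 m/s.
x(8) = 2 + Σ Δx = 66 m.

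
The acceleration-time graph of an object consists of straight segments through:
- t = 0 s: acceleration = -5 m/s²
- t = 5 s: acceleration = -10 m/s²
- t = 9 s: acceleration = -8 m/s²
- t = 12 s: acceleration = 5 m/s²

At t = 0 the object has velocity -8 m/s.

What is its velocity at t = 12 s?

Δv equals the area under the a-t graph; then v = v₀ + Δv.
0–5 s: ½(-5 + -10)(5) = -37.5 m/s
5–9 s: ½(-10 + -8)(4) = -36 m/s
9–12 s: ½(-8 + 5)(3) = -4.5 m/s
Δv = -78 m/s, so v(12) = -8 + (-78) = -86 m/s.

-86 m/s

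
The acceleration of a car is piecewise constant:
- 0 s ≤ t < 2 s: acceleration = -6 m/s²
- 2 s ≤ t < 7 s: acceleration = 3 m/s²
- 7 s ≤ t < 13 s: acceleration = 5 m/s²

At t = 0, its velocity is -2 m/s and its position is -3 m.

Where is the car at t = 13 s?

44.5 m

On each constant-a segment, Δv = aΔt and Δx = v₀Δt + ½aΔt²; chain segment to segment.
0–2 s: v starts -2 m/s; Δx = -2·2 + ½·-6·2² = -16 m; v ends -14 m/s.
2–7 s: v starts -14 m/s; Δx = -14·5 + ½·3·5² = -32.5 m; v ends 1 m/s.
7–13 s: v starts 1 m/s; Δx = 1·6 + ½·5·6² = 96 m; v ends 31 m/s.
x(13) = -3 + Σ Δx = 44.5 m.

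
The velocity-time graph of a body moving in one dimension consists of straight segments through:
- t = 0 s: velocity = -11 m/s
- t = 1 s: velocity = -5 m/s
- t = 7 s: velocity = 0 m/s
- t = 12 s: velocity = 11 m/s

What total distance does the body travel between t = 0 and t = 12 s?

Distance (not displacement) is the total path length: add the absolute areas under v-t.
0–1 s: |½(-11 + -5)(1)| = 8 m
1–7 s: |½(-5 + 0)(6)| = 15 m
7–12 s: |½(0 + 11)(5)| = 27.5 m
Total distance = 50.5 m

50.5 m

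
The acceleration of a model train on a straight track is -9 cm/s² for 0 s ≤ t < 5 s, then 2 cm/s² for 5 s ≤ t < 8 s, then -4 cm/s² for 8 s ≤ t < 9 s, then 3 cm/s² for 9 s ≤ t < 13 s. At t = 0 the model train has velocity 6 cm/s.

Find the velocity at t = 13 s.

Δv equals the area under the a-t graph; then v = v₀ + Δv.
0–5 s: -9 × 5 = -45 cm/s
5–8 s: 2 × 3 = 6 cm/s
8–9 s: -4 × 1 = -4 cm/s
9–13 s: 3 × 4 = 12 cm/s
Δv = -31 cm/s, so v(13) = 6 + (-31) = -25 cm/s.

-25 cm/s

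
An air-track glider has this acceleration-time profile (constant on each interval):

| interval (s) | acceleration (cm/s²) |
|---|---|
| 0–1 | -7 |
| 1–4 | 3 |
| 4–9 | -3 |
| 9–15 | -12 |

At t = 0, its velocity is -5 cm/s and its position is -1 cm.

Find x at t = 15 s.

On each constant-a segment, Δv = aΔt and Δx = v₀Δt + ½aΔt²; chain segment to segment.
0–1 s: v starts -5 cm/s; Δx = -5·1 + ½·-7·1² = -8.5 cm; v ends -12 cm/s.
1–4 s: v starts -12 cm/s; Δx = -12·3 + ½·3·3² = -22.5 cm; v ends -3 cm/s.
4–9 s: v starts -3 cm/s; Δx = -3·5 + ½·-3·5² = -52.5 cm; v ends -18 cm/s.
9–15 s: v starts -18 cm/s; Δx = -18·6 + ½·-12·6² = -324 cm; v ends -90 cm/s.
x(15) = -1 + Σ Δx = -408.5 cm.

-408.5 cm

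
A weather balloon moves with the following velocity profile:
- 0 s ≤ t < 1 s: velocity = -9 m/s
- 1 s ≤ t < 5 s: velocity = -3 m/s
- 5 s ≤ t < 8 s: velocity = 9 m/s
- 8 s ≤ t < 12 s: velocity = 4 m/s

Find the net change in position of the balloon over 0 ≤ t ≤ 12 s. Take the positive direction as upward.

Displacement is the signed area under the v-t curve.
0–1 s: -9 × 1 = -9 m
1–5 s: -3 × 4 = -12 m
5–8 s: 9 × 3 = 27 m
8–12 s: 4 × 4 = 16 m
Net displacement = 22 m

22 m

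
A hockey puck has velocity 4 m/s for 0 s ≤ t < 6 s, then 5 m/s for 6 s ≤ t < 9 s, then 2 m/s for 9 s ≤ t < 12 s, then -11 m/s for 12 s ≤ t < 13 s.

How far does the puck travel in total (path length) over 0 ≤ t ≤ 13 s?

Distance (not displacement) is the total path length: add the absolute areas under v-t.
0–6 s: |4| × 6 = 24 m
6–9 s: |5| × 3 = 15 m
9–12 s: |2| × 3 = 6 m
12–13 s: |-11| × 1 = 11 m
Total distance = 56 m

56 m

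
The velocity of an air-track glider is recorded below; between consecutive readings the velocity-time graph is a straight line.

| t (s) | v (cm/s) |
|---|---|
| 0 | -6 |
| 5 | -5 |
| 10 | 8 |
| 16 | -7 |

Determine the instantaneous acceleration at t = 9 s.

Acceleration is the slope of the v-t graph on 5–10 s: (8 − -5)/(10 − 5) = 2.6 cm/s².

2.6 cm/s²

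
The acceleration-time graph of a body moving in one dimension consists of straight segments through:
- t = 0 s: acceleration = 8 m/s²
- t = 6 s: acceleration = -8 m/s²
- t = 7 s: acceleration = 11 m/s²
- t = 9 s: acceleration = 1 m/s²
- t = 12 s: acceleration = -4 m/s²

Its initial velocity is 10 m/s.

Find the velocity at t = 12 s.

Δv equals the area under the a-t graph; then v = v₀ + Δv.
0–6 s: ½(8 + -8)(6) = 0 m/s
6–7 s: ½(-8 + 11)(1) = 1.5 m/s
7–9 s: ½(11 + 1)(2) = 12 m/s
9–12 s: ½(1 + -4)(3) = -4.5 m/s
Δv = 9 m/s, so v(12) = 10 + (9) = 19 m/s.

19 m/s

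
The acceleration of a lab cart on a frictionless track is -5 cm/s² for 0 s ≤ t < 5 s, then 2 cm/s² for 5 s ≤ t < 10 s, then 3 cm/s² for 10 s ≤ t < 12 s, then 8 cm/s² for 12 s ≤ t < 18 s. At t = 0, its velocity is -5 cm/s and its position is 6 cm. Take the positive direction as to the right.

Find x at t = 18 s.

On each constant-a segment, Δv = aΔt and Δx = v₀Δt + ½aΔt²; chain segment to segment.
0–5 s: v starts -5 cm/s; Δx = -5·5 + ½·-5·5² = -87.5 cm; v ends -30 cm/s.
5–10 s: v starts -30 cm/s; Δx = -30·5 + ½·2·5² = -125 cm; v ends -20 cm/s.
10–12 s: v starts -20 cm/s; Δx = -20·2 + ½·3·2² = -34 cm; v ends -14 cm/s.
12–18 s: v starts -14 cm/s; Δx = -14·6 + ½·8·6² = 60 cm; v ends 34 cm/s.
x(18) = 6 + Σ Δx = -180.5 cm.

-180.5 cm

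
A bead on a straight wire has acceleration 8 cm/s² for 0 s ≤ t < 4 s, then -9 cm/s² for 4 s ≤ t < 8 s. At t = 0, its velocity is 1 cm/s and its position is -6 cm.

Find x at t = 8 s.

122 cm

On each constant-a segment, Δv = aΔt and Δx = v₀Δt + ½aΔt²; chain segment to segment.
0–4 s: v starts 1 cm/s; Δx = 1·4 + ½·8·4² = 68 cm; v ends 33 cm/s.
4–8 s: v starts 33 cm/s; Δx = 33·4 + ½·-9·4² = 60 cm; v ends -3 cm/s.
x(8) = -6 + Σ Δx = 122 cm.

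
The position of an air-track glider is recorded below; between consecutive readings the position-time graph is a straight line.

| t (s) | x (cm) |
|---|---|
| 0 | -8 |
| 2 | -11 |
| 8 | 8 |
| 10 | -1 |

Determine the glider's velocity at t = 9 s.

-4.5 cm/s

Velocity is the slope of the x-t graph on 8–10 s: (-1 − 8)/(10 − 8) = -4.5 cm/s.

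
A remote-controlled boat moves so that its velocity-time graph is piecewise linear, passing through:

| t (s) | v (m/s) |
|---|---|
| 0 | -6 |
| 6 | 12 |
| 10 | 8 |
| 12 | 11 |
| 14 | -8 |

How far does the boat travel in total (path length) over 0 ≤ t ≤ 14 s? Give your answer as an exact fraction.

Distance (not displacement) is the total path length: add the absolute areas under v-t.
0–6 s: v = 0 at t = 2 s; triangle areas 6 + 24 = 30 m
6–10 s: |½(12 + 8)(4)| = 40 m
10–12 s: |½(8 + 11)(2)| = 19 m
12–14 s: v = 0 at t = 250/19 s; triangle areas 121/19 + 64/19 = 185/19 m
Total distance = 1876/19 m

1876/19 m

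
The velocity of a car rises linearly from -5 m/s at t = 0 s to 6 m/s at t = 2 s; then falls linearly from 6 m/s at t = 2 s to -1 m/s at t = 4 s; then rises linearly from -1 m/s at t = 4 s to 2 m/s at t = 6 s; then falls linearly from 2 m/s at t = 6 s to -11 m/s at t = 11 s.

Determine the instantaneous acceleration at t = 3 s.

Acceleration is the slope of the v-t graph on 2–4 s: (-1 − 6)/(4 − 2) = -3.5 m/s².

-3.5 m/s²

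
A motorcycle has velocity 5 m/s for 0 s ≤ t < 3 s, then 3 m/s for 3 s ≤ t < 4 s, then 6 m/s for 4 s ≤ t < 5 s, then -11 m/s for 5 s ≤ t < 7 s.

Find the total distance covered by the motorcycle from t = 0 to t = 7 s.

Total distance travelled is ∫|v| dt — sum the magnitudes of each area piece.
0–3 s: |5| × 3 = 15 m
3–4 s: |3| × 1 = 3 m
4–5 s: |6| × 1 = 6 m
5–7 s: |-11| × 2 = 22 m
Total distance = 46 m

46 m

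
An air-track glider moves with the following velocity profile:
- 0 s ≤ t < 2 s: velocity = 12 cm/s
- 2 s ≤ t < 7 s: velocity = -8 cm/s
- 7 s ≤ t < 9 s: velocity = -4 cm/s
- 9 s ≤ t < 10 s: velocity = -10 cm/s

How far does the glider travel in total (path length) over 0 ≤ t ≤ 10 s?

82 cm

Total distance travelled is ∫|v| dt — sum the magnitudes of each area piece.
0–2 s: |12| × 2 = 24 cm
2–7 s: |-8| × 5 = 40 cm
7–9 s: |-4| × 2 = 8 cm
9–10 s: |-10| × 1 = 10 cm
Total distance = 82 cm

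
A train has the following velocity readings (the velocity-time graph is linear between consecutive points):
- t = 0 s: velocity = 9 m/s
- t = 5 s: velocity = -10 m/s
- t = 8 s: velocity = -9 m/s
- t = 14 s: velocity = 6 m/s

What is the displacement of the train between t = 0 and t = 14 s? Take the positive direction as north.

Displacement is the signed area under the v-t curve.
0–5 s: ½(9 + -10)(5) = -2.5 m
5–8 s: ½(-10 + -9)(3) = -28.5 m
8–14 s: ½(-9 + 6)(6) = -9 m
Net displacement = -40 m

-40 m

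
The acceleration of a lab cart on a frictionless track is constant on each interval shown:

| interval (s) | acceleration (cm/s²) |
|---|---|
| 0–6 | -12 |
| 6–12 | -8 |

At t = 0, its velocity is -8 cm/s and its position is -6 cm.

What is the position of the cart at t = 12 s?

On each constant-a segment, Δv = aΔt and Δx = v₀Δt + ½aΔt²; chain segment to segment.
0–6 s: v starts -8 cm/s; Δx = -8·6 + ½·-12·6² = -264 cm; v ends -80 cm/s.
6–12 s: v starts -80 cm/s; Δx = -80·6 + ½·-8·6² = -624 cm; v ends -128 cm/s.
x(12) = -6 + Σ Δx = -894 cm.

-894 cm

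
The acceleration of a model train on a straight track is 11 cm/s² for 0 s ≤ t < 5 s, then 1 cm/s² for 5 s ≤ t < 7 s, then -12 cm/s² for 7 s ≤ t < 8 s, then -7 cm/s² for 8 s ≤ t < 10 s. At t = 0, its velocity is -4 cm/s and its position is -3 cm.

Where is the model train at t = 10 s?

333.5 cm

On each constant-a segment, Δv = aΔt and Δx = v₀Δt + ½aΔt²; chain segment to segment.
0–5 s: v starts -4 cm/s; Δx = -4·5 + ½·11·5² = 117.5 cm; v ends 51 cm/s.
5–7 s: v starts 51 cm/s; Δx = 51·2 + ½·1·2² = 104 cm; v ends 53 cm/s.
7–8 s: v starts 53 cm/s; Δx = 53·1 + ½·-12·1² = 47 cm; v ends 41 cm/s.
8–10 s: v starts 41 cm/s; Δx = 41·2 + ½·-7·2² = 68 cm; v ends 27 cm/s.
x(10) = -3 + Σ Δx = 333.5 cm.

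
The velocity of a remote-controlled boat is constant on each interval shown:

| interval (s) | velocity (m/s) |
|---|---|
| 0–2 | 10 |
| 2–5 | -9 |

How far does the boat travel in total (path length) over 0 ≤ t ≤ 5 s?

Total distance travelled is ∫|v| dt — sum the magnitudes of each area piece.
0–2 s: |10| × 2 = 20 m
2–5 s: |-9| × 3 = 27 m
Total distance = 47 m

47 m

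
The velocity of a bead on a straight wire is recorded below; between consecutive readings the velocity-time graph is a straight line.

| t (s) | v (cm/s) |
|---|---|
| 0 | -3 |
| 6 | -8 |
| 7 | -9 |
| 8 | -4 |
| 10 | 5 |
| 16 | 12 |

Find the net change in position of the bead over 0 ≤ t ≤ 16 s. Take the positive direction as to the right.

Net displacement equals the area under the velocity-time graph (areas below the axis count negative).
0–6 s: ½(-3 + -8)(6) = -33 cm
6–7 s: ½(-8 + -9)(1) = -8.5 cm
7–8 s: ½(-9 + -4)(1) = -6.5 cm
8–10 s: ½(-4 + 5)(2) = 1 cm
10–16 s: ½(5 + 12)(6) = 51 cm
Net displacement = 4 cm

4 cm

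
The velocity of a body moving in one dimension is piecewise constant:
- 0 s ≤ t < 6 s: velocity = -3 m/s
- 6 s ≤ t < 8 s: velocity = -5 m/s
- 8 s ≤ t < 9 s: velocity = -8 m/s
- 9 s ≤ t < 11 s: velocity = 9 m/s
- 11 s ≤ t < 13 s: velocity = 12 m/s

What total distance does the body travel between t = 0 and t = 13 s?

78 m

Distance (not displacement) is the total path length: add the absolute areas under v-t.
0–6 s: |-3| × 6 = 18 m
6–8 s: |-5| × 2 = 10 m
8–9 s: |-8| × 1 = 8 m
9–11 s: |9| × 2 = 18 m
11–13 s: |12| × 2 = 24 m
Total distance = 78 m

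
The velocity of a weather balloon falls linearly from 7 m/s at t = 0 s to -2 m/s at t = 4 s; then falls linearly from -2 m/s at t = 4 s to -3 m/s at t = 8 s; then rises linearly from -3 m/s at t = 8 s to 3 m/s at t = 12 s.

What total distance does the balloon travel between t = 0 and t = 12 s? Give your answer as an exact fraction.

Distance (not displacement) is the total path length: add the absolute areas under v-t.
0–4 s: v = 0 at t = 28/9 s; triangle areas 98/9 + 8/9 = 106/9 m
4–8 s: |½(-2 + -3)(4)| = 10 m
8–12 s: v = 0 at t = 10 s; triangle areas 3 + 3 = 6 m
Total distance = 250/9 m

250/9 m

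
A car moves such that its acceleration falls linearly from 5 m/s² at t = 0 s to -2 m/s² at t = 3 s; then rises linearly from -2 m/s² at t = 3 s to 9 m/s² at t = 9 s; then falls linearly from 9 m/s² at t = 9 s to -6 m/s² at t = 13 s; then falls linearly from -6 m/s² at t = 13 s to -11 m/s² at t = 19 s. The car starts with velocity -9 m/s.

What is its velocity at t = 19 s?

-28.5 m/s

Δv equals the area under the a-t graph; then v = v₀ + Δv.
0–3 s: ½(5 + -2)(3) = 4.5 m/s
3–9 s: ½(-2 + 9)(6) = 21 m/s
9–13 s: ½(9 + -6)(4) = 6 m/s
13–19 s: ½(-6 + -11)(6) = -51 m/s
Δv = -19.5 m/s, so v(19) = -9 + (-19.5) = -28.5 m/s.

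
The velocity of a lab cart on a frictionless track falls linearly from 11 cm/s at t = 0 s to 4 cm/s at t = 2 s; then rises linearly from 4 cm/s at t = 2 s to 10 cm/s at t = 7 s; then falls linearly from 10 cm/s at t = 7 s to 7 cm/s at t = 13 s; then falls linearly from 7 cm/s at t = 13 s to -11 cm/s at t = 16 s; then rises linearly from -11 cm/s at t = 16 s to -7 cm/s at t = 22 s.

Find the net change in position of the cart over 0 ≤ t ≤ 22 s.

41 cm

Displacement is the signed area under the v-t curve.
0–2 s: ½(11 + 4)(2) = 15 cm
2–7 s: ½(4 + 10)(5) = 35 cm
7–13 s: ½(10 + 7)(6) = 51 cm
13–16 s: ½(7 + -11)(3) = -6 cm
16–22 s: ½(-11 + -7)(6) = -54 cm
Net displacement = 41 cm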